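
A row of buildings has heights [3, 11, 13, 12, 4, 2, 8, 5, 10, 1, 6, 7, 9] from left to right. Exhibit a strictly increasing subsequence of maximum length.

3, 4, 5, 6, 7, 9

Patience tails give the LIS length; then backtrack through the dp parents:
3 → extends → [3]
11 → extends → [3, 11]
13 → extends → [3, 11, 13]
12 → replaces 13 → [3, 11, 12]
4 → replaces 11 → [3, 4, 12]
2 → replaces 3 → [2, 4, 12]
8 → replaces 12 → [2, 4, 8]
5 → replaces 8 → [2, 4, 5]
10 → extends → [2, 4, 5, 10]
1 → replaces 2 → [1, 4, 5, 10]
6 → replaces 10 → [1, 4, 5, 6]
7 → extends → [1, 4, 5, 6, 7]
9 → extends → [1, 4, 5, 6, 7, 9]
Length 6; one witness is 3, 4, 5, 6, 7, 9.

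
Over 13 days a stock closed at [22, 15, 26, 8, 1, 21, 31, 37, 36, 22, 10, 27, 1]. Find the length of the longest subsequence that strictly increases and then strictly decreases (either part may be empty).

8

inc[i] = longest strictly increasing subsequence ending at i; dec[i] = longest strictly decreasing subsequence starting at i:
i:      1  2  3  4  5  6  7  8  9 10 11 12 13
a[i]:  22 15 26  8  1 21 31 37 36 22 10 27  1
inc:    1  1  2  1  1  2  3  4  4  3  2  4  1
dec:    4  3  4  2  1  3  4  5  4  3  2  2  1
Best peak at i=8 (value 37): inc=4, dec=5, length 4+5−1 = 8.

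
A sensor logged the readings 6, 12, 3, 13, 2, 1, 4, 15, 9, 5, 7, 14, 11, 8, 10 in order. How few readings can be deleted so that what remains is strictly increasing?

9

Fewest deletions = n − (longest strictly increasing subsequence).
Patience tails:
6 → extends → [6]
12 → extends → [6, 12]
3 → replaces 6 → [3, 12]
13 → extends → [3, 12, 13]
2 → replaces 3 → [2, 12, 13]
1 → replaces 2 → [1, 12, 13]
4 → replaces 12 → [1, 4, 13]
15 → extends → [1, 4, 13, 15]
9 → replaces 13 → [1, 4, 9, 15]
5 → replaces 9 → [1, 4, 5, 15]
7 → replaces 15 → [1, 4, 5, 7]
14 → extends → [1, 4, 5, 7, 14]
11 → replaces 14 → [1, 4, 5, 7, 11]
8 → replaces 11 → [1, 4, 5, 7, 8]
10 → extends → [1, 4, 5, 7, 8, 10]
Longest strictly increasing subsequence has length 6, so deletions = 15 − 6 = 9.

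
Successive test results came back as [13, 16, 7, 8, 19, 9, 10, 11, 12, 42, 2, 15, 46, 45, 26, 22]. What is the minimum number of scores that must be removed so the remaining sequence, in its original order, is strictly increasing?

Fewest deletions = n − (longest strictly increasing subsequence).
Patience tails:
13 → extends → [13]
16 → extends → [13, 16]
7 → replaces 13 → [7, 16]
8 → replaces 16 → [7, 8]
19 → extends → [7, 8, 19]
9 → replaces 19 → [7, 8, 9]
10 → extends → [7, 8, 9, 10]
11 → extends → [7, 8, 9, 10, 11]
12 → extends → [7, 8, 9, 10, 11, 12]
42 → extends → [7, 8, 9, 10, 11, 12, 42]
2 → replaces 7 → [2, 8, 9, 10, 11, 12, 42]
15 → replaces 42 → [2, 8, 9, 10, 11, 12, 15]
46 → extends → [2, 8, 9, 10, 11, 12, 15, 46]
45 → replaces 46 → [2, 8, 9, 10, 11, 12, 15, 45]
26 → replaces 45 → [2, 8, 9, 10, 11, 12, 15, 26]
22 → replaces 26 → [2, 8, 9, 10, 11, 12, 15, 22]
Longest strictly increasing subsequence has length 8, so deletions = 16 − 8 = 8.

8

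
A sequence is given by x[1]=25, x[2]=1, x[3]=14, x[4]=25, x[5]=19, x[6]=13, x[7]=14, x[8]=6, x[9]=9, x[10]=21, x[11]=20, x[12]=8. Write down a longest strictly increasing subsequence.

Patience tails give the LIS length; then backtrack through the dp parents:
25 → extends → [25]
1 → replaces 25 → [1]
14 → extends → [1, 14]
25 → extends → [1, 14, 25]
19 → replaces 25 → [1, 14, 19]
13 → replaces 14 → [1, 13, 19]
14 → replaces 19 → [1, 13, 14]
6 → replaces 13 → [1, 6, 14]
9 → replaces 14 → [1, 6, 9]
21 → extends → [1, 6, 9, 21]
20 → replaces 21 → [1, 6, 9, 20]
8 → replaces 9 → [1, 6, 8, 20]
Length 4; one witness is 1, 14, 19, 21.

1, 14, 19, 21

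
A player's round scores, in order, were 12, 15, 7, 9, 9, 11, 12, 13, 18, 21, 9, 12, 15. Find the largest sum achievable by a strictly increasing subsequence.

Let S[i] be the best sum of a strictly increasing subsequence ending at i:
i:      1  2  3  4  5  6  7  8  9 10 11 12 13
a[i]:  12 15  7  9  9 11 12 13 18 21  9 12 15
S:     12 27  7 16 16 27 39 52 70 91 16 39 67
Maximum is 91 (e.g. 7 + 9 + 11 + 12 + 13 + 18 + 21).

91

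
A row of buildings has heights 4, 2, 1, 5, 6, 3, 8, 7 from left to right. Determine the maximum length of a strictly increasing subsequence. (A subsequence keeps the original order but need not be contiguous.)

Let dp[i] be the length of the longest such subsequence ending at index i:
i:     1 2 3 4 5 6 7 8
a[i]:  4 2 1 5 6 3 8 7
dp:    1 1 1 2 3 2 4 4
Maximum dp value is 4.

4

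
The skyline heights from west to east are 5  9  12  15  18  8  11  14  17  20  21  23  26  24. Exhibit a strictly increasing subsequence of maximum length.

5, 9, 12, 15, 18, 20, 21, 23, 26

Patience tails give the LIS length; then backtrack through the dp parents:
5 → extends → [5]
9 → extends → [5, 9]
12 → extends → [5, 9, 12]
15 → extends → [5, 9, 12, 15]
18 → extends → [5, 9, 12, 15, 18]
8 → replaces 9 → [5, 8, 12, 15, 18]
11 → replaces 12 → [5, 8, 11, 15, 18]
14 → replaces 15 → [5, 8, 11, 14, 18]
17 → replaces 18 → [5, 8, 11, 14, 17]
20 → extends → [5, 8, 11, 14, 17, 20]
21 → extends → [5, 8, 11, 14, 17, 20, 21]
23 → extends → [5, 8, 11, 14, 17, 20, 21, 23]
26 → extends → [5, 8, 11, 14, 17, 20, 21, 23, 26]
24 → replaces 26 → [5, 8, 11, 14, 17, 20, 21, 23, 24]
Length 9; one witness is 5, 9, 12, 15, 18, 20, 21, 23, 26.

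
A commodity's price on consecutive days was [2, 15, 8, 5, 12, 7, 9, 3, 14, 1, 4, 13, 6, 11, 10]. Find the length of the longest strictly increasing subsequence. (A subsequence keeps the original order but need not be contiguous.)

Let dp[i] be the length of the longest such subsequence ending at index i:
i:      1  2  3  4  5  6  7  8  9 10 11 12 13 14 15
a[i]:   2 15  8  5 12  7  9  3 14  1  4 13  6 11 10
dp:     1  2  2  2  3  3  4  2  5  1  3  5  4  5  5
Maximum dp value is 5.

5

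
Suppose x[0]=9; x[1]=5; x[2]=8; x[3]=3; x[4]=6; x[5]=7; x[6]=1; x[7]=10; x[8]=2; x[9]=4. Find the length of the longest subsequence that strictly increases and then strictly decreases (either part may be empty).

inc[i] = longest strictly increasing subsequence ending at i; dec[i] = longest strictly decreasing subsequence starting at i:
i:      0  1  2  3  4  5  6  7  8  9
x[i]:   9  5  8  3  6  7  1 10  2  4
inc:    1  1  2  1  2  3  1  4  2  3
dec:    4  3  3  2  2  2  1  2  1  1
Best peak at i=7 (value 10): inc=4, dec=2, length 4+2−1 = 5.

5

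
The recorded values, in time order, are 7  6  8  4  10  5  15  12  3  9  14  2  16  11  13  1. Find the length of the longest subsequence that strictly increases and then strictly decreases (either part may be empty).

inc[i] = longest strictly increasing subsequence ending at i; dec[i] = longest strictly decreasing subsequence starting at i:
i:      1  2  3  4  5  6  7  8  9 10 11 12 13 14 15 16
a[i]:   7  6  8  4 10  5 15 12  3  9 14  2 16 11 13  1
inc:    1  1  2  1  3  2  4  4  1  3  5  1  6  4  5  1
dec:    6  5  5  4  5  4  5  4  3  3  3  2  3  2  2  1
Best peak at i=7 (value 15): inc=4, dec=5, length 4+5−1 = 8.

8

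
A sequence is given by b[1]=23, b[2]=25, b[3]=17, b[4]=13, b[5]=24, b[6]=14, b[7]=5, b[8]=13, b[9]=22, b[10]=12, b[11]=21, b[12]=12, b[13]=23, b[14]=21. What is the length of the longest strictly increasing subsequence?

Track the smallest tail for each achievable length (strict):
23 → extends → [23]
25 → extends → [23, 25]
17 → replaces 23 → [17, 25]
13 → replaces 17 → [13, 25]
24 → replaces 25 → [13, 24]
14 → replaces 24 → [13, 14]
5 → replaces 13 → [5, 14]
13 → replaces 14 → [5, 13]
22 → extends → [5, 13, 22]
12 → replaces 13 → [5, 12, 22]
21 → replaces 22 → [5, 12, 21]
12 → already a tail → [5, 12, 21]
23 → extends → [5, 12, 21, 23]
21 → already a tail → [5, 12, 21, 23]
Four tails, so the longest strictly increasing subsequence has length 4 (e.g. 13, 14, 22, 23).

4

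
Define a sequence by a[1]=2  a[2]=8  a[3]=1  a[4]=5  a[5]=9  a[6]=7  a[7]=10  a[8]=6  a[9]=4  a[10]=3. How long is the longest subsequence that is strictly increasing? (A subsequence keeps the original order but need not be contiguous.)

4

Track the smallest tail for each achievable length (strict):
2 → extends → [2]
8 → extends → [2, 8]
1 → replaces 2 → [1, 8]
5 → replaces 8 → [1, 5]
9 → extends → [1, 5, 9]
7 → replaces 9 → [1, 5, 7]
10 → extends → [1, 5, 7, 10]
6 → replaces 7 → [1, 5, 6, 10]
4 → replaces 5 → [1, 4, 6, 10]
3 → replaces 4 → [1, 3, 6, 10]
Four tails, so the longest strictly increasing subsequence has length 4 (e.g. 2, 8, 9, 10).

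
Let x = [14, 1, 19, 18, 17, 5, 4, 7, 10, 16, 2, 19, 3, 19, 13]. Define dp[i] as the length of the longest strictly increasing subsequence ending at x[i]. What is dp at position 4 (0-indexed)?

2

dp[i] = 1 + max{dp[j] : j<i, x[j]<x[i]} (or 1 if no such j):
i:      0  1  2  3  4  5  6  7  8  9 10 11 12 13 14
x[i]:  14  1 19 18 17  5  4  7 10 16  2 19  3 19 13
dp:     1  1  2  2  2  2  2  3  4  5  2  6  3  6  5
At index 4 the value is 2.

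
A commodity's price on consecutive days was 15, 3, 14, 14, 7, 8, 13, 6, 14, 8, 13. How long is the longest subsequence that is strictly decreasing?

Let dp[i] be the longest strictly decreasing subsequence ending at i:
i:      1  2  3  4  5  6  7  8  9 10 11
a[i]:  15  3 14 14  7  8 13  6 14  8 13
dp:     1  2  2  2  3  3  3  4  2  4  3
Maximum is 4.

4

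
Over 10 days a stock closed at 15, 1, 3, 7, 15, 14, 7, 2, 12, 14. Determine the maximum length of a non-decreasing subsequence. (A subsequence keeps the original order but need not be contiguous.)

6

Let dp[i] be the length of the longest such subsequence ending at index i:
i:      1  2  3  4  5  6  7  8  9 10
a[i]:  15  1  3  7 15 14  7  2 12 14
dp:     1  1  2  3  4  4  4  2  5  6
Maximum dp value is 6.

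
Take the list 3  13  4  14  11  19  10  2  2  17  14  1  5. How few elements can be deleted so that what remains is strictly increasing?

Fewest deletions = n − (longest strictly increasing subsequence).
Patience tails:
3 → extends → [3]
13 → extends → [3, 13]
4 → replaces 13 → [3, 4]
14 → extends → [3, 4, 14]
11 → replaces 14 → [3, 4, 11]
19 → extends → [3, 4, 11, 19]
10 → replaces 11 → [3, 4, 10, 19]
2 → replaces 3 → [2, 4, 10, 19]
2 → already a tail → [2, 4, 10, 19]
17 → replaces 19 → [2, 4, 10, 17]
14 → replaces 17 → [2, 4, 10, 14]
1 → replaces 2 → [1, 4, 10, 14]
5 → replaces 10 → [1, 4, 5, 14]
Longest strictly increasing subsequence has length 4, so deletions = 13 − 4 = 9.

9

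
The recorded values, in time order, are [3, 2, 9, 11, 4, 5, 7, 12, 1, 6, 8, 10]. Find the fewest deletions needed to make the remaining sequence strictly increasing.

Fewest deletions = n − (longest strictly increasing subsequence).
Patience tails:
3 → extends → [3]
2 → replaces 3 → [2]
9 → extends → [2, 9]
11 → extends → [2, 9, 11]
4 → replaces 9 → [2, 4, 11]
5 → replaces 11 → [2, 4, 5]
7 → extends → [2, 4, 5, 7]
12 → extends → [2, 4, 5, 7, 12]
1 → replaces 2 → [1, 4, 5, 7, 12]
6 → replaces 7 → [1, 4, 5, 6, 12]
8 → replaces 12 → [1, 4, 5, 6, 8]
10 → extends → [1, 4, 5, 6, 8, 10]
Longest strictly increasing subsequence has length 6, so deletions = 12 − 6 = 6.

6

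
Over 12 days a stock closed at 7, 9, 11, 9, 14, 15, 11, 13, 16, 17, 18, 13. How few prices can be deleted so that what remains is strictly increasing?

Fewest deletions = n − (longest strictly increasing subsequence).
i:      1  2  3  4  5  6  7  8  9 10 11 12
a[i]:   7  9 11  9 14 15 11 13 16 17 18 13
dp:     1  2  3  2  4  5  3  4  6  7  8  4
max dp = 8, so deletions = 12 − 8 = 4.

4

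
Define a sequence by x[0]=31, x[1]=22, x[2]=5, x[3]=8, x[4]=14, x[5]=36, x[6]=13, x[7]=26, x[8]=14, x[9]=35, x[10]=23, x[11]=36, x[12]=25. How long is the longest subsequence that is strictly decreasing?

4

Negate each value so 'decreasing' becomes 'increasing', then run patience tails on the negated sequence:
-31 → extends → [-31]
-22 → extends → [-31, -22]
-5 → extends → [-31, -22, -5]
-8 → replaces -5 → [-31, -22, -8]
-14 → replaces -8 → [-31, -22, -14]
-36 → replaces -31 → [-36, -22, -14]
-13 → extends → [-36, -22, -14, -13]
-26 → replaces -22 → [-36, -26, -14, -13]
-14 → already a tail → [-36, -26, -14, -13]
-35 → replaces -26 → [-36, -35, -14, -13]
-23 → replaces -14 → [-36, -35, -23, -13]
-36 → already a tail → [-36, -35, -23, -13]
-25 → replaces -23 → [-36, -35, -25, -13]
Four tails, so the longest strictly decreasing subsequence of the original has length 4.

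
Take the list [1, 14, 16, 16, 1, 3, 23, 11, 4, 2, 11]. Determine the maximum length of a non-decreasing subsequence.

Let dp[i] be the length of the longest such subsequence ending at index i:
i:      1  2  3  4  5  6  7  8  9 10 11
a[i]:   1 14 16 16  1  3 23 11  4  2 11
dp:     1  2  3  4  2  3  5  4  4  3  5
Maximum dp value is 5.

5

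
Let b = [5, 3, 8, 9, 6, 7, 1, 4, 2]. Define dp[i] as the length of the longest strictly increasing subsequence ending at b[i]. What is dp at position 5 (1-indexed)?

dp[i] = 1 + max{dp[j] : j<i, b[j]<b[i]} (or 1 if no such j):
i:     1 2 3 4 5 6 7 8 9
b[i]:  5 3 8 9 6 7 1 4 2
dp:    1 1 2 3 2 3 1 2 2
At index 5 the value is 2.

2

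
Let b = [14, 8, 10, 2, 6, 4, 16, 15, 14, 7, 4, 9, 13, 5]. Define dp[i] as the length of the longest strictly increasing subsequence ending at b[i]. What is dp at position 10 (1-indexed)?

dp[i] = 1 + max{dp[j] : j<i, b[j]<b[i]} (or 1 if no such j):
i:      1  2  3  4  5  6  7  8  9 10 11 12 13 14
b[i]:  14  8 10  2  6  4 16 15 14  7  4  9 13  5
dp:     1  1  2  1  2  2  3  3  3  3  2  4  5  3
At index 10 the value is 3.

3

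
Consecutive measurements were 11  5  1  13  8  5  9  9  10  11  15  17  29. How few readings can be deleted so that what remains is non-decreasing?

4

Fewest deletions = n − (longest non-decreasing subsequence).
i:      1  2  3  4  5  6  7  8  9 10 11 12 13
a[i]:  11  5  1 13  8  5  9  9 10 11 15 17 29
dp:     1  1  1  2  2  2  3  4  5  6  7  8  9
max dp = 9, so deletions = 13 − 9 = 4.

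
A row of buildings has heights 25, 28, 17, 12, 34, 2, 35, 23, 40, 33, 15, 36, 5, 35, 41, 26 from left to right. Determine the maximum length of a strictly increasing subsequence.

6

Track the smallest tail for each achievable length (strict):
25 → extends → [25]
28 → extends → [25, 28]
17 → replaces 25 → [17, 28]
12 → replaces 17 → [12, 28]
34 → extends → [12, 28, 34]
2 → replaces 12 → [2, 28, 34]
35 → extends → [2, 28, 34, 35]
23 → replaces 28 → [2, 23, 34, 35]
40 → extends → [2, 23, 34, 35, 40]
33 → replaces 34 → [2, 23, 33, 35, 40]
15 → replaces 23 → [2, 15, 33, 35, 40]
36 → replaces 40 → [2, 15, 33, 35, 36]
5 → replaces 15 → [2, 5, 33, 35, 36]
35 → already a tail → [2, 5, 33, 35, 36]
41 → extends → [2, 5, 33, 35, 36, 41]
26 → replaces 33 → [2, 5, 26, 35, 36, 41]
Six tails, so the longest strictly increasing subsequence has length 6 (e.g. 25, 28, 34, 35, 40, 41).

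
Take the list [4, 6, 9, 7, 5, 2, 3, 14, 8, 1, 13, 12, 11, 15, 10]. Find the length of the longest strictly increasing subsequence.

6

Let dp[i] be the length of the longest such subsequence ending at index i:
i:      1  2  3  4  5  6  7  8  9 10 11 12 13 14 15
a[i]:   4  6  9  7  5  2  3 14  8  1 13 12 11 15 10
dp:     1  2  3  3  2  1  2  4  4  1  5  5  5  6  5
Maximum dp value is 6.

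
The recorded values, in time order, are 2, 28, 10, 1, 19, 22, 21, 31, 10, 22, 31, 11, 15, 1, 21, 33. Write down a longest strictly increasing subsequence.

Patience tails give the LIS length; then backtrack through the dp parents:
2 → extends → [2]
28 → extends → [2, 28]
10 → replaces 28 → [2, 10]
1 → replaces 2 → [1, 10]
19 → extends → [1, 10, 19]
22 → extends → [1, 10, 19, 22]
21 → replaces 22 → [1, 10, 19, 21]
31 → extends → [1, 10, 19, 21, 31]
10 → already a tail → [1, 10, 19, 21, 31]
22 → replaces 31 → [1, 10, 19, 21, 22]
31 → extends → [1, 10, 19, 21, 22, 31]
11 → replaces 19 → [1, 10, 11, 21, 22, 31]
15 → replaces 21 → [1, 10, 11, 15, 22, 31]
1 → already a tail → [1, 10, 11, 15, 22, 31]
21 → replaces 22 → [1, 10, 11, 15, 21, 31]
33 → extends → [1, 10, 11, 15, 21, 31, 33]
Length 7; one witness is 2, 10, 19, 21, 22, 31, 33.

2, 10, 19, 21, 22, 31, 33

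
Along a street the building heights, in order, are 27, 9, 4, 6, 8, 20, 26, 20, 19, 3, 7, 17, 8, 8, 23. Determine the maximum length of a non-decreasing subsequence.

Let dp[i] be the length of the longest such subsequence ending at index i:
i:      1  2  3  4  5  6  7  8  9 10 11 12 13 14 15
a[i]:  27  9  4  6  8 20 26 20 19  3  7 17  8  8 23
dp:     1  1  1  2  3  4  5  5  4  1  3  4  4  5  6
Maximum dp value is 6.

6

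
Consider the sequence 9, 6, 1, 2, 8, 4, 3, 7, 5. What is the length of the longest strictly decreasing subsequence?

4

Let dp[i] be the longest strictly decreasing subsequence ending at i:
i:     1 2 3 4 5 6 7 8 9
a[i]:  9 6 1 2 8 4 3 7 5
dp:    1 2 3 3 2 3 4 3 4
Maximum is 4.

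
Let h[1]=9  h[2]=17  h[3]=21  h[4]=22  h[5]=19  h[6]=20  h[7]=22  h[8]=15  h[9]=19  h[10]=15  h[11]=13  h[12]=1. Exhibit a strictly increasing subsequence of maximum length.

Patience tails give the LIS length; then backtrack through the dp parents:
9 → extends → [9]
17 → extends → [9, 17]
21 → extends → [9, 17, 21]
22 → extends → [9, 17, 21, 22]
19 → replaces 21 → [9, 17, 19, 22]
20 → replaces 22 → [9, 17, 19, 20]
22 → extends → [9, 17, 19, 20, 22]
15 → replaces 17 → [9, 15, 19, 20, 22]
19 → already a tail → [9, 15, 19, 20, 22]
15 → already a tail → [9, 15, 19, 20, 22]
13 → replaces 15 → [9, 13, 19, 20, 22]
1 → replaces 9 → [1, 13, 19, 20, 22]
Length 5; one witness is 9, 17, 19, 20, 22.

9, 17, 19, 20, 22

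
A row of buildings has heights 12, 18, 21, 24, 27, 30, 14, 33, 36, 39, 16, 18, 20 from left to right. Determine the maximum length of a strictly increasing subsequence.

Let dp[i] be the length of the longest such subsequence ending at index i:
i:      1  2  3  4  5  6  7  8  9 10 11 12 13
a[i]:  12 18 21 24 27 30 14 33 36 39 16 18 20
dp:     1  2  3  4  5  6  2  7  8  9  3  4  5
Maximum dp value is 9.

9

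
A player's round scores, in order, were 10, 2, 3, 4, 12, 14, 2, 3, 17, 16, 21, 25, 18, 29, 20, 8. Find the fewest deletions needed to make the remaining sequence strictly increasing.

7

Fewest deletions = n − (longest strictly increasing subsequence).
Patience tails:
10 → extends → [10]
2 → replaces 10 → [2]
3 → extends → [2, 3]
4 → extends → [2, 3, 4]
12 → extends → [2, 3, 4, 12]
14 → extends → [2, 3, 4, 12, 14]
2 → already a tail → [2, 3, 4, 12, 14]
3 → already a tail → [2, 3, 4, 12, 14]
17 → extends → [2, 3, 4, 12, 14, 17]
16 → replaces 17 → [2, 3, 4, 12, 14, 16]
21 → extends → [2, 3, 4, 12, 14, 16, 21]
25 → extends → [2, 3, 4, 12, 14, 16, 21, 25]
18 → replaces 21 → [2, 3, 4, 12, 14, 16, 18, 25]
29 → extends → [2, 3, 4, 12, 14, 16, 18, 25, 29]
20 → replaces 25 → [2, 3, 4, 12, 14, 16, 18, 20, 29]
8 → replaces 12 → [2, 3, 4, 8, 14, 16, 18, 20, 29]
Longest strictly increasing subsequence has length 9, so deletions = 16 − 9 = 7.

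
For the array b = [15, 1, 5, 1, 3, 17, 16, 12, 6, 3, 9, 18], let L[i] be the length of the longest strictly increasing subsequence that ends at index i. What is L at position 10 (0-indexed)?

4

dp[i] = 1 + max{dp[j] : j<i, b[j]<b[i]} (or 1 if no such j):
i:      0  1  2  3  4  5  6  7  8  9 10 11
b[i]:  15  1  5  1  3 17 16 12  6  3  9 18
dp:     1  1  2  1  2  3  3  3  3  2  4  5
At index 10 the value is 4.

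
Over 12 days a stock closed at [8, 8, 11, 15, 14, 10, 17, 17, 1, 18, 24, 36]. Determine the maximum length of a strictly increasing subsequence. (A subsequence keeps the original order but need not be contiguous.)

7

Track the smallest tail for each achievable length (strict):
8 → extends → [8]
8 → already a tail → [8]
11 → extends → [8, 11]
15 → extends → [8, 11, 15]
14 → replaces 15 → [8, 11, 14]
10 → replaces 11 → [8, 10, 14]
17 → extends → [8, 10, 14, 17]
17 → already a tail → [8, 10, 14, 17]
1 → replaces 8 → [1, 10, 14, 17]
18 → extends → [1, 10, 14, 17, 18]
24 → extends → [1, 10, 14, 17, 18, 24]
36 → extends → [1, 10, 14, 17, 18, 24, 36]
Seven tails, so the longest strictly increasing subsequence has length 7 (e.g. 8, 11, 15, 17, 18, 24, 36).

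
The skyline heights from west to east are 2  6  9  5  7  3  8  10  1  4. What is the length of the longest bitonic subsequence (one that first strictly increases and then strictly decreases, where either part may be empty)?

inc[i] = longest strictly increasing subsequence ending at i; dec[i] = longest strictly decreasing subsequence starting at i:
i:      1  2  3  4  5  6  7  8  9 10
a[i]:   2  6  9  5  7  3  8 10  1  4
inc:    1  2  3  2  3  2  4  5  1  3
dec:    2  4  4  3  3  2  2  2  1  1
Best peak at i=3 (value 9): inc=3, dec=4, length 3+4−1 = 6.

6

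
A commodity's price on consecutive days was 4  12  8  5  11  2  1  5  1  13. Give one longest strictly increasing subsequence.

4, 8, 11, 13

Patience tails give the LIS length; then backtrack through the dp parents:
4 → extends → [4]
12 → extends → [4, 12]
8 → replaces 12 → [4, 8]
5 → replaces 8 → [4, 5]
11 → extends → [4, 5, 11]
2 → replaces 4 → [2, 5, 11]
1 → replaces 2 → [1, 5, 11]
5 → already a tail → [1, 5, 11]
1 → already a tail → [1, 5, 11]
13 → extends → [1, 5, 11, 13]
Length 4; one witness is 4, 8, 11, 13.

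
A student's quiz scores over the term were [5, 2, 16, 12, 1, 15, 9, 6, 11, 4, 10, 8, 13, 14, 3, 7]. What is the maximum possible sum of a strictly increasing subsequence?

Let S[i] be the best sum of a strictly increasing subsequence ending at i:
i:      1  2  3  4  5  6  7  8  9 10 11 12 13 14 15 16
a[i]:   5  2 16 12  1 15  9  6 11  4 10  8 13 14  3  7
S:      5  2 21 17  1 32 14 11 25  6 24 19 38 52  5 18
Maximum is 52 (e.g. 5 + 9 + 11 + 13 + 14).

52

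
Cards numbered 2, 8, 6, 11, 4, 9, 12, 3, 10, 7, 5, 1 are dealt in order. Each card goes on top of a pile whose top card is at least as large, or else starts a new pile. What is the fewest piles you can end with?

4

Place each on the leftmost legal pile:
2 → new pile 1 (tops now [2])
8 → new pile 2 (tops now [2, 8])
6 → pile 2 (tops now [2, 6])
11 → new pile 3 (tops now [2, 6, 11])
4 → pile 2 (tops now [2, 4, 11])
9 → pile 3 (tops now [2, 4, 9])
12 → new pile 4 (tops now [2, 4, 9, 12])
3 → pile 2 (tops now [2, 3, 9, 12])
10 → pile 4 (tops now [2, 3, 9, 10])
7 → pile 3 (tops now [2, 3, 7, 10])
5 → pile 3 (tops now [2, 3, 5, 10])
1 → pile 1 (tops now [1, 3, 5, 10])
Four piles.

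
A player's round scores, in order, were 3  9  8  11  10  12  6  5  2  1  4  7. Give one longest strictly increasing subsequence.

Patience tails give the LIS length; then backtrack through the dp parents:
3 → extends → [3]
9 → extends → [3, 9]
8 → replaces 9 → [3, 8]
11 → extends → [3, 8, 11]
10 → replaces 11 → [3, 8, 10]
12 → extends → [3, 8, 10, 12]
6 → replaces 8 → [3, 6, 10, 12]
5 → replaces 6 → [3, 5, 10, 12]
2 → replaces 3 → [2, 5, 10, 12]
1 → replaces 2 → [1, 5, 10, 12]
4 → replaces 5 → [1, 4, 10, 12]
7 → replaces 10 → [1, 4, 7, 12]
Length 4; one witness is 3, 9, 11, 12.

3, 9, 11, 12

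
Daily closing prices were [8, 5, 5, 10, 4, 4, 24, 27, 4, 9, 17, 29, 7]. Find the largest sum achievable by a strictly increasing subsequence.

98

Let S[i] be the best sum of a strictly increasing subsequence ending at i:
i:      1  2  3  4  5  6  7  8  9 10 11 12 13
a[i]:   8  5  5 10  4  4 24 27  4  9 17 29  7
S:      8  5  5 18  4  4 42 69  4 17 35 98 12
Maximum is 98 (e.g. 8 + 10 + 24 + 27 + 29).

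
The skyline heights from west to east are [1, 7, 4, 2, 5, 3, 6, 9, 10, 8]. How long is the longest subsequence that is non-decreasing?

6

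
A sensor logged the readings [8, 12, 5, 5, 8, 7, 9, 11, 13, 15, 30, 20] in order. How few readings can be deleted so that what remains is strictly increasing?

Fewest deletions = n − (longest strictly increasing subsequence).
Patience tails:
8 → extends → [8]
12 → extends → [8, 12]
5 → replaces 8 → [5, 12]
5 → already a tail → [5, 12]
8 → replaces 12 → [5, 8]
7 → replaces 8 → [5, 7]
9 → extends → [5, 7, 9]
11 → extends → [5, 7, 9, 11]
13 → extends → [5, 7, 9, 11, 13]
15 → extends → [5, 7, 9, 11, 13, 15]
30 → extends → [5, 7, 9, 11, 13, 15, 30]
20 → replaces 30 → [5, 7, 9, 11, 13, 15, 20]
Longest strictly increasing subsequence has length 7, so deletions = 12 − 7 = 5.

5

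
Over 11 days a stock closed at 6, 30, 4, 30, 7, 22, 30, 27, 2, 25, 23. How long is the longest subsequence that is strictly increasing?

4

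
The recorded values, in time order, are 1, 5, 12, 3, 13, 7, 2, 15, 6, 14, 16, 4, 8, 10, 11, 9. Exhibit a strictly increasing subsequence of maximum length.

1, 5, 12, 13, 15, 16

Patience tails give the LIS length; then backtrack through the dp parents:
1 → extends → [1]
5 → extends → [1, 5]
12 → extends → [1, 5, 12]
3 → replaces 5 → [1, 3, 12]
13 → extends → [1, 3, 12, 13]
7 → replaces 12 → [1, 3, 7, 13]
2 → replaces 3 → [1, 2, 7, 13]
15 → extends → [1, 2, 7, 13, 15]
6 → replaces 7 → [1, 2, 6, 13, 15]
14 → replaces 15 → [1, 2, 6, 13, 14]
16 → extends → [1, 2, 6, 13, 14, 16]
4 → replaces 6 → [1, 2, 4, 13, 14, 16]
8 → replaces 13 → [1, 2, 4, 8, 14, 16]
10 → replaces 14 → [1, 2, 4, 8, 10, 16]
11 → replaces 16 → [1, 2, 4, 8, 10, 11]
9 → replaces 10 → [1, 2, 4, 8, 9, 11]
Length 6; one witness is 1, 5, 12, 13, 15, 16.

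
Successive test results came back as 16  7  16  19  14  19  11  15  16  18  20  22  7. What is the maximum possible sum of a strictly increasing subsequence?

112

Let S[i] be the best sum of a strictly increasing subsequence ending at i:
i:       1   2   3   4   5   6   7   8   9  10  11  12  13
a[i]:   16   7  16  19  14  19  11  15  16  18  20  22   7
S:      16   7  23  42  21  42  18  36  52  70  90 112   7
Maximum is 112 (e.g. 7 + 14 + 15 + 16 + 18 + 20 + 22).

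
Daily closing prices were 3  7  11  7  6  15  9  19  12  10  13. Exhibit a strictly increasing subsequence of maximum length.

Patience tails give the LIS length; then backtrack through the dp parents:
3 → extends → [3]
7 → extends → [3, 7]
11 → extends → [3, 7, 11]
7 → already a tail → [3, 7, 11]
6 → replaces 7 → [3, 6, 11]
15 → extends → [3, 6, 11, 15]
9 → replaces 11 → [3, 6, 9, 15]
19 → extends → [3, 6, 9, 15, 19]
12 → replaces 15 → [3, 6, 9, 12, 19]
10 → replaces 12 → [3, 6, 9, 10, 19]
13 → replaces 19 → [3, 6, 9, 10, 13]
Length 5; one witness is 3, 7, 11, 15, 19.

3, 7, 11, 15, 19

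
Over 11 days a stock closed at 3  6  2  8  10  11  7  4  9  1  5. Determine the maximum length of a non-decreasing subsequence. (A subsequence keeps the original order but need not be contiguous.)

Track the smallest tail for each achievable length (allowing ties):
3 → extends → [3]
6 → extends → [3, 6]
2 → replaces 3 → [2, 6]
8 → extends → [2, 6, 8]
10 → extends → [2, 6, 8, 10]
11 → extends → [2, 6, 8, 10, 11]
7 → replaces 8 → [2, 6, 7, 10, 11]
4 → replaces 6 → [2, 4, 7, 10, 11]
9 → replaces 10 → [2, 4, 7, 9, 11]
1 → replaces 2 → [1, 4, 7, 9, 11]
5 → replaces 7 → [1, 4, 5, 9, 11]
Five tails, so the longest non-decreasing subsequence has length 5 (e.g. 3, 6, 8, 10, 11).

5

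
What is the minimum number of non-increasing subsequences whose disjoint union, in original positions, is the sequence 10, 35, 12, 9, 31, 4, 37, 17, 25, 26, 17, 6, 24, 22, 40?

Place each on the leftmost legal pile:
10 → new pile 1 (tops now [10])
35 → new pile 2 (tops now [10, 35])
12 → pile 2 (tops now [10, 12])
9 → pile 1 (tops now [9, 12])
31 → new pile 3 (tops now [9, 12, 31])
4 → pile 1 (tops now [4, 12, 31])
37 → new pile 4 (tops now [4, 12, 31, 37])
17 → pile 3 (tops now [4, 12, 17, 37])
25 → pile 4 (tops now [4, 12, 17, 25])
26 → new pile 5 (tops now [4, 12, 17, 25, 26])
17 → pile 3 (tops now [4, 12, 17, 25, 26])
6 → pile 2 (tops now [4, 6, 17, 25, 26])
24 → pile 4 (tops now [4, 6, 17, 24, 26])
22 → pile 4 (tops now [4, 6, 17, 22, 26])
40 → new pile 6 (tops now [4, 6, 17, 22, 26, 40])
Six piles.

6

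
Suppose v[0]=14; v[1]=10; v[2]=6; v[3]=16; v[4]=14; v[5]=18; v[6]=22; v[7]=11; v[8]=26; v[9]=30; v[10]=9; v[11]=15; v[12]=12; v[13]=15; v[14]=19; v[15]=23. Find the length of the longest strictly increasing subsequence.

Track the smallest tail for each achievable length (strict):
14 → extends → [14]
10 → replaces 14 → [10]
6 → replaces 10 → [6]
16 → extends → [6, 16]
14 → replaces 16 → [6, 14]
18 → extends → [6, 14, 18]
22 → extends → [6, 14, 18, 22]
11 → replaces 14 → [6, 11, 18, 22]
26 → extends → [6, 11, 18, 22, 26]
30 → extends → [6, 11, 18, 22, 26, 30]
9 → replaces 11 → [6, 9, 18, 22, 26, 30]
15 → replaces 18 → [6, 9, 15, 22, 26, 30]
12 → replaces 15 → [6, 9, 12, 22, 26, 30]
15 → replaces 22 → [6, 9, 12, 15, 26, 30]
19 → replaces 26 → [6, 9, 12, 15, 19, 30]
23 → replaces 30 → [6, 9, 12, 15, 19, 23]
Six tails, so the longest strictly increasing subsequence has length 6 (e.g. 14, 16, 18, 22, 26, 30).

6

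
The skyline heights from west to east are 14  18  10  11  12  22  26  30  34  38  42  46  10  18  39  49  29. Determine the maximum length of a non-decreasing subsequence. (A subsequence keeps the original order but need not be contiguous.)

Track the smallest tail for each achievable length (allowing ties):
14 → extends → [14]
18 → extends → [14, 18]
10 → replaces 14 → [10, 18]
11 → replaces 18 → [10, 11]
12 → extends → [10, 11, 12]
22 → extends → [10, 11, 12, 22]
26 → extends → [10, 11, 12, 22, 26]
30 → extends → [10, 11, 12, 22, 26, 30]
34 → extends → [10, 11, 12, 22, 26, 30, 34]
38 → extends → [10, 11, 12, 22, 26, 30, 34, 38]
42 → extends → [10, 11, 12, 22, 26, 30, 34, 38, 42]
46 → extends → [10, 11, 12, 22, 26, 30, 34, 38, 42, 46]
10 → replaces 11 → [10, 10, 12, 22, 26, 30, 34, 38, 42, 46]
18 → replaces 22 → [10, 10, 12, 18, 26, 30, 34, 38, 42, 46]
39 → replaces 42 → [10, 10, 12, 18, 26, 30, 34, 38, 39, 46]
49 → extends → [10, 10, 12, 18, 26, 30, 34, 38, 39, 46, 49]
29 → replaces 30 → [10, 10, 12, 18, 26, 29, 34, 38, 39, 46, 49]
Eleven tails, so the longest non-decreasing subsequence has length 11 (e.g. 10, 11, 12, 22, 26, 30, 34, 38, 42, 46, 49).

11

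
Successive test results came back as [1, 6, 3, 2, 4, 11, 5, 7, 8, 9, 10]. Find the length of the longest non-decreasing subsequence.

8

Track the smallest tail for each achievable length (allowing ties):
1 → extends → [1]
6 → extends → [1, 6]
3 → replaces 6 → [1, 3]
2 → replaces 3 → [1, 2]
4 → extends → [1, 2, 4]
11 → extends → [1, 2, 4, 11]
5 → replaces 11 → [1, 2, 4, 5]
7 → extends → [1, 2, 4, 5, 7]
8 → extends → [1, 2, 4, 5, 7, 8]
9 → extends → [1, 2, 4, 5, 7, 8, 9]
10 → extends → [1, 2, 4, 5, 7, 8, 9, 10]
Eight tails, so the longest non-decreasing subsequence has length 8 (e.g. 1, 3, 4, 5, 7, 8, 9, 10).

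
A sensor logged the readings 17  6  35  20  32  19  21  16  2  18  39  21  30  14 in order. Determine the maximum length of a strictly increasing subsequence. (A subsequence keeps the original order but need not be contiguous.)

Let dp[i] be the length of the longest such subsequence ending at index i:
i:      1  2  3  4  5  6  7  8  9 10 11 12 13 14
a[i]:  17  6 35 20 32 19 21 16  2 18 39 21 30 14
dp:     1  1  2  2  3  2  3  2  1  3  4  4  5  2
Maximum dp value is 5.

5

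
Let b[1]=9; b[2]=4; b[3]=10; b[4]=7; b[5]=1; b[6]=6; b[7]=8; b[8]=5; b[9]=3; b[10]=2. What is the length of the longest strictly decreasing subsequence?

6

Negate each value so 'decreasing' becomes 'increasing', then run patience tails on the negated sequence:
-9 → extends → [-9]
-4 → extends → [-9, -4]
-10 → replaces -9 → [-10, -4]
-7 → replaces -4 → [-10, -7]
-1 → extends → [-10, -7, -1]
-6 → replaces -1 → [-10, -7, -6]
-8 → replaces -7 → [-10, -8, -6]
-5 → extends → [-10, -8, -6, -5]
-3 → extends → [-10, -8, -6, -5, -3]
-2 → extends → [-10, -8, -6, -5, -3, -2]
Six tails, so the longest strictly decreasing subsequence of the original has length 6.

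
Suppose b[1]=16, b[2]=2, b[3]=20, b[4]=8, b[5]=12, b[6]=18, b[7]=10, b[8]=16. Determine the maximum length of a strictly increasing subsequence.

4

Track the smallest tail for each achievable length (strict):
16 → extends → [16]
2 → replaces 16 → [2]
20 → extends → [2, 20]
8 → replaces 20 → [2, 8]
12 → extends → [2, 8, 12]
18 → extends → [2, 8, 12, 18]
10 → replaces 12 → [2, 8, 10, 18]
16 → replaces 18 → [2, 8, 10, 16]
Four tails, so the longest strictly increasing subsequence has length 4 (e.g. 2, 8, 12, 18).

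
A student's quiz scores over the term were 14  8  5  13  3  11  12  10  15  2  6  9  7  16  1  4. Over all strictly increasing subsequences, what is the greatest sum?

62

Let S[i] be the best sum of a strictly increasing subsequence ending at i:
i:      1  2  3  4  5  6  7  8  9 10 11 12 13 14 15 16
a[i]:  14  8  5 13  3 11 12 10 15  2  6  9  7 16  1  4
S:     14  8  5 21  3 19 31 18 46  2 11 20 18 62  1  7
Maximum is 62 (e.g. 8 + 11 + 12 + 15 + 16).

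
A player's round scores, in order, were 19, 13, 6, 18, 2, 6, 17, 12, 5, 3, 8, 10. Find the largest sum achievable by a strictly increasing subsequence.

Let S[i] be the best sum of a strictly increasing subsequence ending at i:
i:      1  2  3  4  5  6  7  8  9 10 11 12
a[i]:  19 13  6 18  2  6 17 12  5  3  8 10
S:     19 13  6 31  2  8 30 20  7  5 16 26
Maximum is 31 (e.g. 13 + 18).

31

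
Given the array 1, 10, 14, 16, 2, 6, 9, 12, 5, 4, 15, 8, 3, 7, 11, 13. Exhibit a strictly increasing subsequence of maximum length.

1, 2, 6, 9, 12, 15

Patience tails give the LIS length; then backtrack through the dp parents:
1 → extends → [1]
10 → extends → [1, 10]
14 → extends → [1, 10, 14]
16 → extends → [1, 10, 14, 16]
2 → replaces 10 → [1, 2, 14, 16]
6 → replaces 14 → [1, 2, 6, 16]
9 → replaces 16 → [1, 2, 6, 9]
12 → extends → [1, 2, 6, 9, 12]
5 → replaces 6 → [1, 2, 5, 9, 12]
4 → replaces 5 → [1, 2, 4, 9, 12]
15 → extends → [1, 2, 4, 9, 12, 15]
8 → replaces 9 → [1, 2, 4, 8, 12, 15]
3 → replaces 4 → [1, 2, 3, 8, 12, 15]
7 → replaces 8 → [1, 2, 3, 7, 12, 15]
11 → replaces 12 → [1, 2, 3, 7, 11, 15]
13 → replaces 15 → [1, 2, 3, 7, 11, 13]
Length 6; one witness is 1, 2, 6, 9, 12, 15.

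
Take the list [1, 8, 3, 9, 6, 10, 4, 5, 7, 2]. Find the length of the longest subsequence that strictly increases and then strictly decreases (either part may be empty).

inc[i] = longest strictly increasing subsequence ending at i; dec[i] = longest strictly decreasing subsequence starting at i:
i:      1  2  3  4  5  6  7  8  9 10
a[i]:   1  8  3  9  6 10  4  5  7  2
inc:    1  2  2  3  3  4  3  4  5  2
dec:    1  4  2  4  3  3  2  2  2  1
Best peak at i=4 (value 9): inc=3, dec=4, length 3+4−1 = 6.

6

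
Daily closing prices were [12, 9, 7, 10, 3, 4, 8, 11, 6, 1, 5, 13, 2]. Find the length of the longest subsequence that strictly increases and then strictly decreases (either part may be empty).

7

inc[i] = longest strictly increasing subsequence ending at i; dec[i] = longest strictly decreasing subsequence starting at i:
i:      1  2  3  4  5  6  7  8  9 10 11 12 13
a[i]:  12  9  7 10  3  4  8 11  6  1  5 13  2
inc:    1  1  1  2  1  2  3  4  3  1  3  5  2
dec:    6  5  4  5  2  2  4  4  3  1  2  2  1
Best peak at i=8 (value 11): inc=4, dec=4, length 4+4−1 = 7.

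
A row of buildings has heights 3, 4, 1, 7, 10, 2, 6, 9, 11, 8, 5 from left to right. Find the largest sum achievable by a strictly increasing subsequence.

Let S[i] be the best sum of a strictly increasing subsequence ending at i:
i:      1  2  3  4  5  6  7  8  9 10 11
a[i]:   3  4  1  7 10  2  6  9 11  8  5
S:      3  7  1 14 24  3 13 23 35 22 12
Maximum is 35 (e.g. 3 + 4 + 7 + 10 + 11).

35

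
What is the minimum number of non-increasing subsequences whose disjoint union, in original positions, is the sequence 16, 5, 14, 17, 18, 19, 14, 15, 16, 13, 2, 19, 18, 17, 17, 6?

Place each on the leftmost legal pile:
16 → new pile 1 (tops now [16])
5 → pile 1 (tops now [5])
14 → new pile 2 (tops now [5, 14])
17 → new pile 3 (tops now [5, 14, 17])
18 → new pile 4 (tops now [5, 14, 17, 18])
19 → new pile 5 (tops now [5, 14, 17, 18, 19])
14 → pile 2 (tops now [5, 14, 17, 18, 19])
15 → pile 3 (tops now [5, 14, 15, 18, 19])
16 → pile 4 (tops now [5, 14, 15, 16, 19])
13 → pile 2 (tops now [5, 13, 15, 16, 19])
2 → pile 1 (tops now [2, 13, 15, 16, 19])
19 → pile 5 (tops now [2, 13, 15, 16, 19])
18 → pile 5 (tops now [2, 13, 15, 16, 18])
17 → pile 5 (tops now [2, 13, 15, 16, 17])
17 → pile 5 (tops now [2, 13, 15, 16, 17])
6 → pile 2 (tops now [2, 6, 15, 16, 17])
Five piles.

5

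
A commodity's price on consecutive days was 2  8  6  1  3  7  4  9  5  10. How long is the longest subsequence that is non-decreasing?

Let dp[i] be the length of the longest such subsequence ending at index i:
i:      1  2  3  4  5  6  7  8  9 10
a[i]:   2  8  6  1  3  7  4  9  5 10
dp:     1  2  2  1  2  3  3  4  4  5
Maximum dp value is 5.

5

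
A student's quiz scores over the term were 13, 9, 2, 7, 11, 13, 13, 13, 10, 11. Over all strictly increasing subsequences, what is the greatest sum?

33

Let S[i] be the best sum of a strictly increasing subsequence ending at i:
i:      1  2  3  4  5  6  7  8  9 10
a[i]:  13  9  2  7 11 13 13 13 10 11
S:     13  9  2  9 20 33 33 33 19 30
Maximum is 33 (e.g. 2 + 7 + 11 + 13).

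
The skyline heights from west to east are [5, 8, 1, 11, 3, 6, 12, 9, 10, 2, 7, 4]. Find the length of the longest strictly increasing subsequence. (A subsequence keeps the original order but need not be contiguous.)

5

Track the smallest tail for each achievable length (strict):
5 → extends → [5]
8 → extends → [5, 8]
1 → replaces 5 → [1, 8]
11 → extends → [1, 8, 11]
3 → replaces 8 → [1, 3, 11]
6 → replaces 11 → [1, 3, 6]
12 → extends → [1, 3, 6, 12]
9 → replaces 12 → [1, 3, 6, 9]
10 → extends → [1, 3, 6, 9, 10]
2 → replaces 3 → [1, 2, 6, 9, 10]
7 → replaces 9 → [1, 2, 6, 7, 10]
4 → replaces 6 → [1, 2, 4, 7, 10]
Five tails, so the longest strictly increasing subsequence has length 5 (e.g. 1, 3, 6, 9, 10).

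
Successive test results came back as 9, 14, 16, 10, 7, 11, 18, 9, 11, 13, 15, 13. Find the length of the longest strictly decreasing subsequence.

3

Negate each value so 'decreasing' becomes 'increasing', then run patience tails on the negated sequence:
-9 → extends → [-9]
-14 → replaces -9 → [-14]
-16 → replaces -14 → [-16]
-10 → extends → [-16, -10]
-7 → extends → [-16, -10, -7]
-11 → replaces -10 → [-16, -11, -7]
-18 → replaces -16 → [-18, -11, -7]
-9 → replaces -7 → [-18, -11, -9]
-11 → already a tail → [-18, -11, -9]
-13 → replaces -11 → [-18, -13, -9]
-15 → replaces -13 → [-18, -15, -9]
-13 → replaces -9 → [-18, -15, -13]
Three tails, so the longest strictly decreasing subsequence of the original has length 3.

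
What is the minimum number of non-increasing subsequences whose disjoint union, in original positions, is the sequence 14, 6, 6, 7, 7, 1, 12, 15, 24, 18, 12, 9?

5

The minimum number of non-increasing subsequences covering a sequence equals the length of its longest strictly increasing subsequence.
LIS length is 5 (e.g. 6, 7, 12, 15, 24), so 5 piles are needed.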